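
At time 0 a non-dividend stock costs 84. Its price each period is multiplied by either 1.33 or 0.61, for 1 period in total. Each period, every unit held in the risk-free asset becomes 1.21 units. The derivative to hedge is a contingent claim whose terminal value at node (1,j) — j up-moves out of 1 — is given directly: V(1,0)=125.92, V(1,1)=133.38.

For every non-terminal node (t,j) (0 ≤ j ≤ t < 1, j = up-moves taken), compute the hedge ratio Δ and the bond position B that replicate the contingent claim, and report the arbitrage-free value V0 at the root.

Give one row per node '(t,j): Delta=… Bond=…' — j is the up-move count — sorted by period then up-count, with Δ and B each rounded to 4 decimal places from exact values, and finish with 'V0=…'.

(0,0): Delta=0.1233 Bond=98.8427
V0=109.2039

Since d<R<u, set p* = (R−d)/(u−d) = 0.8333; price each node as the discounted p*-expectation of its children.
Terminal payoffs: V(1,0)=125.9200, V(1,1)=133.3800
Node (0,0) S=84.0000: V=(p*·133.3800+(1−p*)·125.9200)/1.21=109.2039; Δ=(133.3800−125.9200)/(111.7200−51.2400)=0.1233; B=V−Δ·S=98.8427
Each (Δ,B) replicates both successor values, so the strategy is self-financing and V0 is arbitrage-free.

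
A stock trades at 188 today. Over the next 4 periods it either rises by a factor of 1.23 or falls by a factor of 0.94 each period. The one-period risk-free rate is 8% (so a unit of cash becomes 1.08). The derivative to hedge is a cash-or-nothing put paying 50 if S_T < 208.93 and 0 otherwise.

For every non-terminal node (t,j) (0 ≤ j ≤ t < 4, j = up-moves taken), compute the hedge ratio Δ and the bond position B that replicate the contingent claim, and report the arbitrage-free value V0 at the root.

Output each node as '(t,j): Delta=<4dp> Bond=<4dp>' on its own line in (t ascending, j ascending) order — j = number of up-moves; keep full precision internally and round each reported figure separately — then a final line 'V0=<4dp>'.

The replicating-portfolio and risk-neutral prices coincide; use p* = (1.08−0.94)/(1.23−0.94) = 0.4828 for the latter.
Terminal values V(4,·): V(4,0)=50.0000, V(4,1)=50.0000, V(4,2)=0.0000, V(4,3)=0.0000, V(4,4)=0.0000
Node (3,0) S=156.1498: V=(p*·50.0000+(1−p*)·50.0000)/1.08=46.2963; Δ=(50.0000−50.0000)/(192.0642−146.7808)=0.0000; B=V−Δ·S=46.2963
Node (3,1) S=204.3237: V=(p*·0.0000+(1−p*)·50.0000)/1.08=23.9464; Δ=(0.0000−50.0000)/(251.3181−192.0642)=-0.8438; B=V−Δ·S=196.3602
Node (3,2) S=267.3597: V=(p*·0.0000+(1−p*)·0.0000)/1.08=0.0000; Δ=(0.0000−0.0000)/(328.8524−251.3181)=0.0000; B=V−Δ·S=0.0000
Node (3,3) S=349.8430: V=(p*·0.0000+(1−p*)·0.0000)/1.08=0.0000; Δ=(0.0000−0.0000)/(430.3069−328.8524)=0.0000; B=V−Δ·S=0.0000
Node (2,0) S=166.1168: V=(p*·23.9464+(1−p*)·46.2963)/1.08=32.8765; Δ=(23.9464−46.2963)/(204.3237−156.1498)=-0.4639; B=V−Δ·S=109.9453
Node (2,1) S=217.3656: V=(p*·0.0000+(1−p*)·23.9464)/1.08=11.4686; Δ=(0.0000−23.9464)/(267.3597−204.3237)=-0.3799; B=V−Δ·S=94.0422
Node (2,2) S=284.4252: V=(p*·0.0000+(1−p*)·0.0000)/1.08=0.0000; Δ=(0.0000−0.0000)/(349.8430−267.3597)=0.0000; B=V−Δ·S=0.0000
Node (1,0) S=176.7200: V=(p*·11.4686+(1−p*)·32.8765)/1.08=20.8719; Δ=(11.4686−32.8765)/(217.3656−166.1168)=-0.4177; B=V−Δ·S=94.6925
Node (1,1) S=231.2400: V=(p*·0.0000+(1−p*)·11.4686)/1.08=5.4926; Δ=(0.0000−11.4686)/(284.4252−217.3656)=-0.1710; B=V−Δ·S=45.0394
Node (0,0) S=188.0000: V=(p*·5.4926+(1−p*)·20.8719)/1.08=12.4513; Δ=(5.4926−20.8719)/(231.2400−176.7200)=-0.2821; B=V−Δ·S=65.4834
The time-0 hedge costs 12.4513, which is the no-arbitrage price.

(0,0): Delta=-0.2821 Bond=65.4834
(1,0): Delta=-0.4177 Bond=94.6925
(1,1): Delta=-0.1710 Bond=45.0394
(2,0): Delta=-0.4639 Bond=109.9453
(2,1): Delta=-0.3799 Bond=94.0422
(2,2): Delta=0.0000 Bond=0.0000
(3,0): Delta=0.0000 Bond=46.2963
(3,1): Delta=-0.8438 Bond=196.3602
(3,2): Delta=0.0000 Bond=0.0000
(3,3): Delta=0.0000 Bond=0.0000
V0=12.4513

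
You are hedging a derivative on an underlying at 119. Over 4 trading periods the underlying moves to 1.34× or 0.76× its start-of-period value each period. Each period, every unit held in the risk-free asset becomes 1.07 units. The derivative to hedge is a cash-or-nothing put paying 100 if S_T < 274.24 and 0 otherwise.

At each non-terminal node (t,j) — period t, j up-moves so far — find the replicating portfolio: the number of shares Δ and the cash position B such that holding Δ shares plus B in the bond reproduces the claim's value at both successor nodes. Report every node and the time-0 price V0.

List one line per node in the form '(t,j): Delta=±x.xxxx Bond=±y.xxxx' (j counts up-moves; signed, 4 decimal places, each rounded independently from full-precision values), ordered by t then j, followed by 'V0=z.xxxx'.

The replicating-portfolio and risk-neutral prices coincide; use p* = (1.07−0.76)/(1.34−0.76) = 0.5345 for the latter.
Terminal payoffs: V(4,0)=100.0000, V(4,1)=100.0000, V(4,2)=100.0000, V(4,3)=100.0000, V(4,4)=0.0000
(3,0): S=52.2381. Δ = (V_up−V_dn)/(S_up−S_dn) = (100.0000−100.0000)/(69.9991−39.7010) = 0.0000. V = [p*·100.0000 + (1−p*)·100.0000]/1.07 = 93.4579. B = V − Δ·S = 93.4579.
(3,1): S=92.1041. Δ = (V_up−V_dn)/(S_up−S_dn) = (100.0000−100.0000)/(123.4195−69.9991) = 0.0000. V = [p*·100.0000 + (1−p*)·100.0000]/1.07 = 93.4579. B = V − Δ·S = 93.4579.
(3,2): S=162.3941. Δ = (V_up−V_dn)/(S_up−S_dn) = (100.0000−100.0000)/(217.6080−123.4195) = 0.0000. V = [p*·100.0000 + (1−p*)·100.0000]/1.07 = 93.4579. B = V − Δ·S = 93.4579.
(3,3): S=286.3264. Δ = (V_up−V_dn)/(S_up−S_dn) = (0.0000−100.0000)/(383.6773−217.6080) = -0.6022. V = [p*·0.0000 + (1−p*)·100.0000]/1.07 = 43.5063. B = V − Δ·S = 215.9201.
(2,0): S=68.7344. Δ = (V_up−V_dn)/(S_up−S_dn) = (93.4579−93.4579)/(92.1041−52.2381) = 0.0000. V = [p*·93.4579 + (1−p*)·93.4579]/1.07 = 87.3439. B = V − Δ·S = 87.3439.
(2,1): S=121.1896. Δ = (V_up−V_dn)/(S_up−S_dn) = (93.4579−93.4579)/(162.3941−92.1041) = 0.0000. V = [p*·93.4579 + (1−p*)·93.4579]/1.07 = 87.3439. B = V − Δ·S = 87.3439.
(2,2): S=213.6764. Δ = (V_up−V_dn)/(S_up−S_dn) = (43.5063−93.4579)/(286.3264−162.3941) = -0.4031. V = [p*·43.5063 + (1−p*)·93.4579]/1.07 = 62.3922. B = V − Δ·S = 148.5157.
(1,0): S=90.4400. Δ = (V_up−V_dn)/(S_up−S_dn) = (87.3439−87.3439)/(121.1896−68.7344) = 0.0000. V = [p*·87.3439 + (1−p*)·87.3439]/1.07 = 81.6298. B = V − Δ·S = 81.6298.
(1,1): S=159.4600. Δ = (V_up−V_dn)/(S_up−S_dn) = (62.3922−87.3439)/(213.6764−121.1896) = -0.2698. V = [p*·62.3922 + (1−p*)·87.3439]/1.07 = 69.1660. B = V − Δ·S = 112.1862.
(0,0): S=119.0000. Δ = (V_up−V_dn)/(S_up−S_dn) = (69.1660−81.6298)/(159.4600−90.4400) = -0.1806. V = [p*·69.1660 + (1−p*)·81.6298]/1.07 = 70.0637. B = V − Δ·S = 91.5529.
Each (Δ,B) replicates both successor values, so the strategy is self-financing and V0 is arbitrage-free.

(0,0): Delta=-0.1806 Bond=91.5529
(1,0): Delta=0.0000 Bond=81.6298
(1,1): Delta=-0.2698 Bond=112.1862
(2,0): Delta=0.0000 Bond=87.3439
(2,1): Delta=0.0000 Bond=87.3439
(2,2): Delta=-0.4031 Bond=148.5157
(3,0): Delta=0.0000 Bond=93.4579
(3,1): Delta=0.0000 Bond=93.4579
(3,2): Delta=0.0000 Bond=93.4579
(3,3): Delta=-0.6022 Bond=215.9201
V0=70.0637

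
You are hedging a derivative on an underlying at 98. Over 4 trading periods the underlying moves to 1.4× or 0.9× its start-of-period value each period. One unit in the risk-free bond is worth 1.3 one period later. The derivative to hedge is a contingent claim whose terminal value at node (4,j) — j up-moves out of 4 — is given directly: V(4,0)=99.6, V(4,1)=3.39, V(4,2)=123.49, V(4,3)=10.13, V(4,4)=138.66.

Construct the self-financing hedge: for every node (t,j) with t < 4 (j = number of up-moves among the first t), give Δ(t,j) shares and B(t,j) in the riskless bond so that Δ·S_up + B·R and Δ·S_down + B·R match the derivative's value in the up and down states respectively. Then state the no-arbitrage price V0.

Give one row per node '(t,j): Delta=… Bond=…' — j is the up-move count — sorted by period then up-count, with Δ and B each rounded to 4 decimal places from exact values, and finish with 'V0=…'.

(0,0): Delta=0.3069 Bond=-2.0089
(1,0): Delta=-0.5094 Bond=69.3867
(1,1): Delta=0.4381 Bond=-20.6112
(2,0): Delta=1.4892 Bond=-68.4476
(2,1): Delta=-0.8306 Bond=129.8653
(2,2): Delta=0.6420 Bond=-65.9595
(3,0): Delta=-2.6934 Bond=209.8292
(3,1): Delta=2.1614 Bond=-163.6846
(3,2): Delta=-1.3115 Bond=251.9523
(3,3): Delta=0.9559 Bond=-170.1723
V0=28.0658

Since d<R<u, set p* = (R−d)/(u−d) = 0.8000; price each node as the discounted p*-expectation of its children.
Terminal values V(4,·): V(4,0)=99.6000, V(4,1)=3.3900, V(4,2)=123.4900, V(4,3)=10.1300, V(4,4)=138.6600
(3,0): S=71.4420. Δ = (V_up−V_dn)/(S_up−S_dn) = (3.3900−99.6000)/(100.0188−64.2978) = -2.6934. V = [p*·3.3900 + (1−p*)·99.6000]/1.3 = 17.4092. B = V − Δ·S = 209.8292.
(3,1): S=111.1320. Δ = (V_up−V_dn)/(S_up−S_dn) = (123.4900−3.3900)/(155.5848−100.0188) = 2.1614. V = [p*·123.4900 + (1−p*)·3.3900]/1.3 = 76.5154. B = V − Δ·S = -163.6846.
(3,2): S=172.8720. Δ = (V_up−V_dn)/(S_up−S_dn) = (10.1300−123.4900)/(242.0208−155.5848) = -1.3115. V = [p*·10.1300 + (1−p*)·123.4900]/1.3 = 25.2323. B = V − Δ·S = 251.9523.
(3,3): S=268.9120. Δ = (V_up−V_dn)/(S_up−S_dn) = (138.6600−10.1300)/(376.4768−242.0208) = 0.9559. V = [p*·138.6600 + (1−p*)·10.1300]/1.3 = 86.8877. B = V − Δ·S = -170.1723.
(2,0): S=79.3800. Δ = (V_up−V_dn)/(S_up−S_dn) = (76.5154−17.4092)/(111.1320−71.4420) = 1.4892. V = [p*·76.5154 + (1−p*)·17.4092]/1.3 = 49.7647. B = V − Δ·S = -68.4476.
(2,1): S=123.4800. Δ = (V_up−V_dn)/(S_up−S_dn) = (25.2323−76.5154)/(172.8720−111.1320) = -0.8306. V = [p*·25.2323 + (1−p*)·76.5154]/1.3 = 27.2992. B = V − Δ·S = 129.8653.
(2,2): S=192.0800. Δ = (V_up−V_dn)/(S_up−S_dn) = (86.8877−25.2323)/(268.9120−172.8720) = 0.6420. V = [p*·86.8877 + (1−p*)·25.2323]/1.3 = 57.3512. B = V − Δ·S = -65.9595.
(1,0): S=88.2000. Δ = (V_up−V_dn)/(S_up−S_dn) = (27.2992−49.7647)/(123.4800−79.3800) = -0.5094. V = [p*·27.2992 + (1−p*)·49.7647]/1.3 = 24.4556. B = V − Δ·S = 69.3867.
(1,1): S=137.2000. Δ = (V_up−V_dn)/(S_up−S_dn) = (57.3512−27.2992)/(192.0800−123.4800) = 0.4381. V = [p*·57.3512 + (1−p*)·27.2992]/1.3 = 39.4929. B = V − Δ·S = -20.6112.
(0,0): S=98.0000. Δ = (V_up−V_dn)/(S_up−S_dn) = (39.4929−24.4556)/(137.2000−88.2000) = 0.3069. V = [p*·39.4929 + (1−p*)·24.4556]/1.3 = 28.0658. B = V − Δ·S = -2.0089.
Root portfolio cost Δ·98+B reproduces V0=28.0658.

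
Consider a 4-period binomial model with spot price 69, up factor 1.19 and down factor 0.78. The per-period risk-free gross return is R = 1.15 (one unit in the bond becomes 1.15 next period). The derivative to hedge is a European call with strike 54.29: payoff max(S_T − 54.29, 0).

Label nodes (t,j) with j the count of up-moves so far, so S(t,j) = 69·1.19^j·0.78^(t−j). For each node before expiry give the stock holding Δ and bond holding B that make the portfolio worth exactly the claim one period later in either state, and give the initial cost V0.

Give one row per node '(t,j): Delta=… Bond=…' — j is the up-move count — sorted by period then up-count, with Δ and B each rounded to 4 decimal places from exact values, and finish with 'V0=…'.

(0,0): Delta=0.9905 Bond=-30.3563
(1,0): Delta=0.9032 Bond=-30.2071
(1,1): Delta=0.9967 Bond=-35.4182
(2,0): Delta=0.2351 Bond=-6.6951
(2,1): Delta=0.9505 Bond=-37.7699
(2,2): Delta=1.0000 Bond=-41.0510
(3,0): Delta=0.0000 Bond=0.0000
(3,1): Delta=0.2518 Bond=-8.5317
(3,2): Delta=1.0000 Bond=-47.2087
(3,3): Delta=1.0000 Bond=-47.2087
V0=37.9904

Under the risk-neutral measure, an up-move has probability p* = (R−d)/(u−d) = 0.9024 and values discount at R = 1.15.
Terminal payoffs: V(4,0)=0.0000, V(4,1)=0.0000, V(4,2)=5.1573, V(4,3)=36.4053, V(4,4)=84.0784
Node (3,0) S=32.7441: V=(p*·0.0000+(1−p*)·0.0000)/1.15=0.0000; Δ=(0.0000−0.0000)/(38.9655−25.5404)=0.0000; B=V−Δ·S=0.0000
Node (3,1) S=49.9557: V=(p*·5.1573+(1−p*)·0.0000)/1.15=4.0471; Δ=(5.1573−0.0000)/(59.4473−38.9655)=0.2518; B=V−Δ·S=-8.5317
Node (3,2) S=76.2145: V=(p*·36.4053+(1−p*)·5.1573)/1.15=29.0058; Δ=(36.4053−5.1573)/(90.6953−59.4473)=1.0000; B=V−Δ·S=-47.2087
Node (3,3) S=116.2760: V=(p*·84.0784+(1−p*)·36.4053)/1.15=69.0673; Δ=(84.0784−36.4053)/(138.3684−90.6953)=1.0000; B=V−Δ·S=-47.2087
Node (2,0) S=41.9796: V=(p*·4.0471+(1−p*)·0.0000)/1.15=3.1759; Δ=(4.0471−0.0000)/(49.9557−32.7441)=0.2351; B=V−Δ·S=-6.6951
Node (2,1) S=64.0458: V=(p*·29.0058+(1−p*)·4.0471)/1.15=23.1051; Δ=(29.0058−4.0471)/(76.2145−49.9557)=0.9505; B=V−Δ·S=-37.7699
Node (2,2) S=97.7109: V=(p*·69.0673+(1−p*)·29.0058)/1.15=56.6599; Δ=(69.0673−29.0058)/(116.2760−76.2145)=1.0000; B=V−Δ·S=-41.0510
Node (1,0) S=53.8200: V=(p*·23.1051+(1−p*)·3.1759)/1.15=18.4006; Δ=(23.1051−3.1759)/(64.0458−41.9796)=0.9032; B=V−Δ·S=-30.2071
Node (1,1) S=82.1100: V=(p*·56.6599+(1−p*)·23.1051)/1.15=46.4228; Δ=(56.6599−23.1051)/(97.7109−64.0458)=0.9967; B=V−Δ·S=-35.4182
Node (0,0) S=69.0000: V=(p*·46.4228+(1−p*)·18.4006)/1.15=37.9904; Δ=(46.4228−18.4006)/(82.1100−53.8200)=0.9905; B=V−Δ·S=-30.3563
The time-0 hedge costs 37.9904, which is the no-arbitrage price.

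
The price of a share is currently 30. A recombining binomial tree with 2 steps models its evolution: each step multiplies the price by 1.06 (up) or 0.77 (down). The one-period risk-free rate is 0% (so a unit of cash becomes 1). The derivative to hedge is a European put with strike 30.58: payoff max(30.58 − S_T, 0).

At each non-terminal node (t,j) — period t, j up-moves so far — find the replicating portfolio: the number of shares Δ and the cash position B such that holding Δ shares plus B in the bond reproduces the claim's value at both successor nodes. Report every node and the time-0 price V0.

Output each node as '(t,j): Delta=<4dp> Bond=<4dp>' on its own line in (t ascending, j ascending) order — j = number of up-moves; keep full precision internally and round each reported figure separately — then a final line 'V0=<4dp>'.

(0,0): Delta=-0.7148 Bond=23.9930
(1,0): Delta=-1.0000 Bond=30.5800
(1,1): Delta=-0.6608 Bond=22.2746
V0=2.5476

The replicating-portfolio and risk-neutral prices coincide; use p* = (1−0.77)/(1.06−0.77) = 0.7931 for the latter.
Terminal values V(2,·): V(2,0)=12.7930, V(2,1)=6.0940, V(2,2)=0.0000
Node (1,0) S=23.1000: V=(p*·6.0940+(1−p*)·12.7930)/1=7.4800; Δ=(6.0940−12.7930)/(24.4860−17.7870)=-1.0000; B=V−Δ·S=30.5800
Node (1,1) S=31.8000: V=(p*·0.0000+(1−p*)·6.0940)/1=1.2608; Δ=(0.0000−6.0940)/(33.7080−24.4860)=-0.6608; B=V−Δ·S=22.2746
Node (0,0) S=30.0000: V=(p*·1.2608+(1−p*)·7.4800)/1=2.5476; Δ=(1.2608−7.4800)/(31.8000−23.1000)=-0.7148; B=V−Δ·S=23.9930
Root portfolio cost Δ·30+B reproduces V0=2.5476.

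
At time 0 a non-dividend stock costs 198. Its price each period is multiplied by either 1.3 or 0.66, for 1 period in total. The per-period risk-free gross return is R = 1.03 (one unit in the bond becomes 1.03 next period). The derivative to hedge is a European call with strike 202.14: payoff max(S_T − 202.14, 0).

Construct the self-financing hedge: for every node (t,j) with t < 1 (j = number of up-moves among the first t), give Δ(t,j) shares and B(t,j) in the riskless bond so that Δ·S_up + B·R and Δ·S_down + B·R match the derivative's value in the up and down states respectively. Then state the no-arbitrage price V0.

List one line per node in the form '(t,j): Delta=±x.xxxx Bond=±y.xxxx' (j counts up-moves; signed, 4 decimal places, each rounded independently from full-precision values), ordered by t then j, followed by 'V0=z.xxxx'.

The replicating-portfolio and risk-neutral prices coincide; use p* = (1.03−0.66)/(1.3−0.66) = 0.5781 for the latter.
Payoff layer (t=1): V(1,0)=0.0000, V(1,1)=55.2600
Node (0,0) S=198.0000: V=(p*·55.2600+(1−p*)·0.0000)/1.03=31.0167; Δ=(55.2600−0.0000)/(257.4000−130.6800)=0.4361; B=V−Δ·S=-55.3271
Self-financing check: at every node Δ·S+B equals the discounted successor values.

(0,0): Delta=0.4361 Bond=-55.3271
V0=31.0167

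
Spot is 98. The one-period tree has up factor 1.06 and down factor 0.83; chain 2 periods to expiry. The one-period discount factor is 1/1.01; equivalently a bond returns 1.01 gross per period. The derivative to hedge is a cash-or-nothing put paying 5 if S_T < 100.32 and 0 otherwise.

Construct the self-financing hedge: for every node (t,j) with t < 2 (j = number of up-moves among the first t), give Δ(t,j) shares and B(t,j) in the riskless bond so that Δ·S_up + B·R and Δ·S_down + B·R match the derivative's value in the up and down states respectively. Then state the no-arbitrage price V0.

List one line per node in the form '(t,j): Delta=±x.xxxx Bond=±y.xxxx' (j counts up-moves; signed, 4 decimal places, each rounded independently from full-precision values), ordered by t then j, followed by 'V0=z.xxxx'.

(0,0): Delta=-0.1719 Bond=18.7442
(1,0): Delta=0.0000 Bond=4.9505
(1,1): Delta=-0.2093 Bond=22.8153
V0=1.8994

The replicating-portfolio and risk-neutral prices coincide; use p* = (1.01−0.83)/(1.06−0.83) = 0.7826 for the latter.
Terminal payoffs: V(2,0)=5.0000, V(2,1)=5.0000, V(2,2)=0.0000
  t=1,j=0: stock 81.3400 → up 86.2204 (V=5.0000), down 67.5122 (V=5.0000). Price 4.9505; hedge Δ=0.0000, bond B=4.9505.
  t=1,j=1: stock 103.8800 → up 110.1128 (V=0.0000), down 86.2204 (V=5.0000). Price 1.0762; hedge Δ=-0.2093, bond B=22.8153.
  t=0,j=0: stock 98.0000 → up 103.8800 (V=1.0762), down 81.3400 (V=4.9505). Price 1.8994; hedge Δ=-0.1719, bond B=18.7442.
Self-financing check: at every node Δ·S+B equals the discounted successor values.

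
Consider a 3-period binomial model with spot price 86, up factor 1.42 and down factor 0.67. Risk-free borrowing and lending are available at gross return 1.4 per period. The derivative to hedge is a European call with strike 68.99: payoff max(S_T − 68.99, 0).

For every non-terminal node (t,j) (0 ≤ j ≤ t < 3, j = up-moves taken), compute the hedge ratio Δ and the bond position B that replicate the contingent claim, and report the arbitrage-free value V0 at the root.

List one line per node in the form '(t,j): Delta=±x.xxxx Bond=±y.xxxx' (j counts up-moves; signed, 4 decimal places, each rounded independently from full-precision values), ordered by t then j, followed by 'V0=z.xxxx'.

Risk-neutral probability p* = (R−d)/(u−d) = (1.4−0.67)/(1.42−0.67) = 0.9733.
Payoff layer (t=3): V(3,0)=0.0000, V(3,1)=0.0000, V(3,2)=47.1950, V(3,3)=177.2528
(2,0): S=38.6054. Δ = (V_up−V_dn)/(S_up−S_dn) = (0.0000−0.0000)/(54.8197−25.8656) = 0.0000. V = [p*·0.0000 + (1−p*)·0.0000]/1.4 = 0.0000. B = V − Δ·S = 0.0000.
(2,1): S=81.8204. Δ = (V_up−V_dn)/(S_up−S_dn) = (47.1950−0.0000)/(116.1850−54.8197) = 0.7691. V = [p*·47.1950 + (1−p*)·0.0000]/1.4 = 32.8117. B = V − Δ·S = -30.1149.
(2,2): S=173.4104. Δ = (V_up−V_dn)/(S_up−S_dn) = (177.2528−47.1950)/(246.2428−116.1850) = 1.0000. V = [p*·177.2528 + (1−p*)·47.1950]/1.4 = 124.1318. B = V − Δ·S = -49.2786.
(1,0): S=57.6200. Δ = (V_up−V_dn)/(S_up−S_dn) = (32.8117−0.0000)/(81.8204−38.6054) = 0.7593. V = [p*·32.8117 + (1−p*)·0.0000]/1.4 = 22.8120. B = V − Δ·S = -20.9370.
(1,1): S=122.1200. Δ = (V_up−V_dn)/(S_up−S_dn) = (124.1318−32.8117)/(173.4104−81.8204) = 0.9971. V = [p*·124.1318 + (1−p*)·32.8117]/1.4 = 86.9262. B = V − Δ·S = -34.8340.
(0,0): S=86.0000. Δ = (V_up−V_dn)/(S_up−S_dn) = (86.9262−22.8120)/(122.1200−57.6200) = 0.9940. V = [p*·86.9262 + (1−p*)·22.8120]/1.4 = 60.8689. B = V − Δ·S = -24.6167.
Check: Δ(0,0)·S0 + B(0,0) = 60.8689 = V0.

(0,0): Delta=0.9940 Bond=-24.6167
(1,0): Delta=0.7593 Bond=-20.9370
(1,1): Delta=0.9971 Bond=-34.8340
(2,0): Delta=0.0000 Bond=0.0000
(2,1): Delta=0.7691 Bond=-30.1149
(2,2): Delta=1.0000 Bond=-49.2786
V0=60.8689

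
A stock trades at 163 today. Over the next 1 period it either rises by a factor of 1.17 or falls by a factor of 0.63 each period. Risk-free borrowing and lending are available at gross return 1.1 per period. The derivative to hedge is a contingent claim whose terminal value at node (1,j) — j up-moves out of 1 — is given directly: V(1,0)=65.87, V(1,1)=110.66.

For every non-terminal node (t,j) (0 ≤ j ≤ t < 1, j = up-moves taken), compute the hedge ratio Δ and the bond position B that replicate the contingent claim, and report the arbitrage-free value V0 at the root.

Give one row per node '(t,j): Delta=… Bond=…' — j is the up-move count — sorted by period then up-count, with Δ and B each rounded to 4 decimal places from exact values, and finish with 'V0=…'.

Since d<R<u, set p* = (R−d)/(u−d) = 0.8704; price each node as the discounted p*-expectation of its children.
Payoff layer (t=1): V(1,0)=65.8700, V(1,1)=110.6600
Node (0,0) S=163.0000: V=(p*·110.6600+(1−p*)·65.8700)/1.1=95.3217; Δ=(110.6600−65.8700)/(190.7100−102.6900)=0.5089; B=V−Δ·S=12.3773
Each (Δ,B) replicates both successor values, so the strategy is self-financing and V0 is arbitrage-free.

(0,0): Delta=0.5089 Bond=12.3773
V0=95.3217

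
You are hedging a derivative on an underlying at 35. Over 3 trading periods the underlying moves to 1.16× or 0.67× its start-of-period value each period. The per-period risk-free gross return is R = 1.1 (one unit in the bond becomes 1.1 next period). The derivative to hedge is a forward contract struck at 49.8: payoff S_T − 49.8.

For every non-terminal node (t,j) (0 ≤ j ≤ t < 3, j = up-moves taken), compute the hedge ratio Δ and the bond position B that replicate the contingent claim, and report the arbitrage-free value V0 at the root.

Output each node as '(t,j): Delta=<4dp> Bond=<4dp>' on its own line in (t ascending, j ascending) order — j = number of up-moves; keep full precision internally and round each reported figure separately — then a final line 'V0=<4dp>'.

No-arbitrage ⇒ martingale measure with p* = (R−d)/(u−d) = 0.8776.
Payoff layer (t=3): V(3,0)=-39.2733, V(3,1)=-31.5747, V(3,2)=-18.2457, V(3,3)=4.8314
Node (2,0) S=15.7115: V=(p*·-31.5747+(1−p*)·-39.2733)/1.1=-29.5612; Δ=(-31.5747−-39.2733)/(18.2253−10.5267)=1.0000; B=V−Δ·S=-45.2727
Node (2,1) S=27.2020: V=(p*·-18.2457+(1−p*)·-31.5747)/1.1=-18.0707; Δ=(-18.2457−-31.5747)/(31.5543−18.2253)=1.0000; B=V−Δ·S=-45.2727
Node (2,2) S=47.0960: V=(p*·4.8314+(1−p*)·-18.2457)/1.1=1.8233; Δ=(4.8314−-18.2457)/(54.6314−31.5543)=1.0000; B=V−Δ·S=-45.2727
Node (1,0) S=23.4500: V=(p*·-18.0707+(1−p*)·-29.5612)/1.1=-17.7070; Δ=(-18.0707−-29.5612)/(27.2020−15.7115)=1.0000; B=V−Δ·S=-41.1570
Node (1,1) S=40.6000: V=(p*·1.8233+(1−p*)·-18.0707)/1.1=-0.5570; Δ=(1.8233−-18.0707)/(47.0960−27.2020)=1.0000; B=V−Δ·S=-41.1570
Node (0,0) S=35.0000: V=(p*·-0.5570+(1−p*)·-17.7070)/1.1=-2.4155; Δ=(-0.5570−-17.7070)/(40.6000−23.4500)=1.0000; B=V−Δ·S=-37.4155
Self-financing check: at every node Δ·S+B equals the discounted successor values.

(0,0): Delta=1.0000 Bond=-37.4155
(1,0): Delta=1.0000 Bond=-41.1570
(1,1): Delta=1.0000 Bond=-41.1570
(2,0): Delta=1.0000 Bond=-45.2727
(2,1): Delta=1.0000 Bond=-45.2727
(2,2): Delta=1.0000 Bond=-45.2727
V0=-2.4155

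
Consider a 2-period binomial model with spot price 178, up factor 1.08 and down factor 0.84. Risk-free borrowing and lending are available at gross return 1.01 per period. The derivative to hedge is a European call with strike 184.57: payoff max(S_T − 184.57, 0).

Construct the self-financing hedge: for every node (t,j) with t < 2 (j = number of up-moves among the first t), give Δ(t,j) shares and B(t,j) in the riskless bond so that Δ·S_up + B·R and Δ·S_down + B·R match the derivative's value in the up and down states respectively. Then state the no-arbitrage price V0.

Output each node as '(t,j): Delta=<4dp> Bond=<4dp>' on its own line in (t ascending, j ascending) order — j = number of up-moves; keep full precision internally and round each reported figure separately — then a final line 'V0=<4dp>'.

Risk-neutral probability p* = (R−d)/(u−d) = (1.01−0.84)/(1.08−0.84) = 0.7083.
Payoff layer (t=2): V(2,0)=0.0000, V(2,1)=0.0000, V(2,2)=23.0492
(1,0): S=149.5200. Δ = (V_up−V_dn)/(S_up−S_dn) = (0.0000−0.0000)/(161.4816−125.5968) = 0.0000. V = [p*·0.0000 + (1−p*)·0.0000]/1.01 = 0.0000. B = V − Δ·S = 0.0000.
(1,1): S=192.2400. Δ = (V_up−V_dn)/(S_up−S_dn) = (23.0492−0.0000)/(207.6192−161.4816) = 0.4996. V = [p*·23.0492 + (1−p*)·0.0000]/1.01 = 16.1649. B = V − Δ·S = -79.8735.
(0,0): S=178.0000. Δ = (V_up−V_dn)/(S_up−S_dn) = (16.1649−0.0000)/(192.2400−149.5200) = 0.3784. V = [p*·16.1649 + (1−p*)·0.0000]/1.01 = 11.3367. B = V − Δ·S = -56.0169.
Check: Δ(0,0)·S0 + B(0,0) = 11.3367 = V0.

(0,0): Delta=0.3784 Bond=-56.0169
(1,0): Delta=0.0000 Bond=0.0000
(1,1): Delta=0.4996 Bond=-79.8735
V0=11.3367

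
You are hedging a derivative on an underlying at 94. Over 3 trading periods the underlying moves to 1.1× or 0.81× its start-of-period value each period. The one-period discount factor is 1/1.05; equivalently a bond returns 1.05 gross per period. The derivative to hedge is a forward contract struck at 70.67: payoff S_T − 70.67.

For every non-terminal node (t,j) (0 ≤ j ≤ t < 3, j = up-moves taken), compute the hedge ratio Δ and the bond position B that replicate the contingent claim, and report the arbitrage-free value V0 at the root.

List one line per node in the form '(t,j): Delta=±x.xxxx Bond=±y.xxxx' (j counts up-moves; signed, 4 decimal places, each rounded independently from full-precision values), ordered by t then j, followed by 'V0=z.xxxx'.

(0,0): Delta=1.0000 Bond=-61.0474
(1,0): Delta=1.0000 Bond=-64.0998
(1,1): Delta=1.0000 Bond=-64.0998
(2,0): Delta=1.0000 Bond=-67.3048
(2,1): Delta=1.0000 Bond=-67.3048
(2,2): Delta=1.0000 Bond=-67.3048
V0=32.9526

The replicating-portfolio and risk-neutral prices coincide; use p* = (1.05−0.81)/(1.1−0.81) = 0.8276 for the latter.
Terminal values V(3,·): V(3,0)=-20.7145, V(3,1)=-2.8293, V(3,2)=21.4594, V(3,3)=54.4440
  t=2,j=0: stock 61.6734 → up 67.8407 (V=-2.8293), down 49.9555 (V=-20.7145). Price -5.6314; hedge Δ=1.0000, bond B=-67.3048.
  t=2,j=1: stock 83.7540 → up 92.1294 (V=21.4594), down 67.8407 (V=-2.8293). Price 16.4492; hedge Δ=1.0000, bond B=-67.3048.
  t=2,j=2: stock 113.7400 → up 125.1140 (V=54.4440), down 92.1294 (V=21.4594). Price 46.4352; hedge Δ=1.0000, bond B=-67.3048.
  t=1,j=0: stock 76.1400 → up 83.7540 (V=16.4492), down 61.6734 (V=-5.6314). Price 12.0402; hedge Δ=1.0000, bond B=-64.0998.
  t=1,j=1: stock 103.4000 → up 113.7400 (V=46.4352), down 83.7540 (V=16.4492). Price 39.3002; hedge Δ=1.0000, bond B=-64.0998.
  t=0,j=0: stock 94.0000 → up 103.4000 (V=39.3002), down 76.1400 (V=12.0402). Price 32.9526; hedge Δ=1.0000, bond B=-61.0474.
Each (Δ,B) replicates both successor values, so the strategy is self-financing and V0 is arbitrage-free.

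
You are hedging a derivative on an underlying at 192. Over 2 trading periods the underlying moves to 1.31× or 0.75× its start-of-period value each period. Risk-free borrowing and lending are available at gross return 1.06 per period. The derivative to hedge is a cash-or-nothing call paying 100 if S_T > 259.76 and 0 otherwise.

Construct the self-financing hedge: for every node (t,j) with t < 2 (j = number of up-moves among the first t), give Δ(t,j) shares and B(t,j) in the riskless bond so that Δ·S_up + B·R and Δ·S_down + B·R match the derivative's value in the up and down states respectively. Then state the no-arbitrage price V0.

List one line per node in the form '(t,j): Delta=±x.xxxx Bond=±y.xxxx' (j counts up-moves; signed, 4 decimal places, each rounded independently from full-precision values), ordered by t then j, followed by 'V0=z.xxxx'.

The replicating-portfolio and risk-neutral prices coincide; use p* = (1.06−0.75)/(1.31−0.75) = 0.5536 for the latter.
Payoff layer (t=2): V(2,0)=0.0000, V(2,1)=0.0000, V(2,2)=100.0000
Node (1,0) S=144.0000: V=(p*·0.0000+(1−p*)·0.0000)/1.06=0.0000; Δ=(0.0000−0.0000)/(188.6400−108.0000)=0.0000; B=V−Δ·S=0.0000
Node (1,1) S=251.5200: V=(p*·100.0000+(1−p*)·0.0000)/1.06=52.2237; Δ=(100.0000−0.0000)/(329.4912−188.6400)=0.7100; B=V−Δ·S=-126.3477
Node (0,0) S=192.0000: V=(p*·52.2237+(1−p*)·0.0000)/1.06=27.2732; Δ=(52.2237−0.0000)/(251.5200−144.0000)=0.4857; B=V−Δ·S=-65.9835
Root portfolio cost Δ·192+B reproduces V0=27.2732.

(0,0): Delta=0.4857 Bond=-65.9835
(1,0): Delta=0.0000 Bond=0.0000
(1,1): Delta=0.7100 Bond=-126.3477
V0=27.2732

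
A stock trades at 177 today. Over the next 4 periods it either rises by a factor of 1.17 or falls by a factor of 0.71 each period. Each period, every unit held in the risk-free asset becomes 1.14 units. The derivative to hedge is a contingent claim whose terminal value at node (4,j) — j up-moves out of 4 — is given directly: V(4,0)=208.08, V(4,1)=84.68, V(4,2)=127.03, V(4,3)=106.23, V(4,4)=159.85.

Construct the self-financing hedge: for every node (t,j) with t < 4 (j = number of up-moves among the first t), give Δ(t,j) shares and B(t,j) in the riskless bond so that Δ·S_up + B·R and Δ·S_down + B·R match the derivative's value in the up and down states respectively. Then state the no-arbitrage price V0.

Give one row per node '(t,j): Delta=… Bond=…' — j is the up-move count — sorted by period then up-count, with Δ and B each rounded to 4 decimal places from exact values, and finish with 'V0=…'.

(0,0): Delta=0.3375 Bond=27.6603
(1,0): Delta=-0.1802 Bond=96.5915
(1,1): Delta=0.3594 Bond=26.9938
(2,0): Delta=0.6741 Bond=33.8921
(2,1): Delta=-0.2163 Bond=115.4321
(2,2): Delta=0.3838 Bond=24.8665
(3,0): Delta=-4.2346 Bond=349.6011
(3,1): Delta=0.8819 Bond=16.9418
(3,2): Delta=-0.2628 Bond=139.5915
(3,3): Delta=0.4112 Bond=20.5866
V0=87.4001

The replicating-portfolio and risk-neutral prices coincide; use p* = (1.14−0.71)/(1.17−0.71) = 0.9348 for the latter.
Payoff layer (t=4): V(4,0)=208.0800, V(4,1)=84.6800, V(4,2)=127.0300, V(4,3)=106.2300, V(4,4)=159.8500
  t=3,j=0: stock 63.3502 → up 74.1198 (V=84.6800), down 44.9787 (V=208.0800). Price 81.3402; hedge Δ=-4.2346, bond B=349.6011.
  t=3,j=1: stock 104.3941 → up 122.1411 (V=127.0300), down 74.1198 (V=84.6800). Price 109.0071; hedge Δ=0.8819, bond B=16.9418.
  t=3,j=2: stock 172.0297 → up 201.2747 (V=106.2300), down 122.1411 (V=127.0300). Price 94.3741; hedge Δ=-0.2628, bond B=139.5915.
  t=3,j=3: stock 283.4855 → up 331.6780 (V=159.8500), down 201.2747 (V=106.2300). Price 137.1518; hedge Δ=0.4112, bond B=20.5866.
  t=2,j=0: stock 89.2257 → up 104.3941 (V=109.0071), down 63.3502 (V=81.3402). Price 94.0375; hedge Δ=0.6741, bond B=33.8921.
  t=2,j=1: stock 147.0339 → up 172.0297 (V=94.3741), down 104.3941 (V=109.0071). Price 83.6215; hedge Δ=-0.2163, bond B=115.4321.
  t=2,j=2: stock 242.2953 → up 283.4855 (V=137.1518), down 172.0297 (V=94.3741). Price 117.8614; hedge Δ=0.3838, bond B=24.8665.
  t=1,j=0: stock 125.6700 → up 147.0339 (V=83.6215), down 89.2257 (V=94.0375). Price 73.9480; hedge Δ=-0.1802, bond B=96.5915.
  t=1,j=1: stock 207.0900 → up 242.2953 (V=117.8614), down 147.0339 (V=83.6215). Price 101.4284; hedge Δ=0.3594, bond B=26.9938.
  t=0,j=0: stock 177.0000 → up 207.0900 (V=101.4284), down 125.6700 (V=73.9480). Price 87.4001; hedge Δ=0.3375, bond B=27.6603.
Check: Δ(0,0)·S0 + B(0,0) = 87.4001 = V0.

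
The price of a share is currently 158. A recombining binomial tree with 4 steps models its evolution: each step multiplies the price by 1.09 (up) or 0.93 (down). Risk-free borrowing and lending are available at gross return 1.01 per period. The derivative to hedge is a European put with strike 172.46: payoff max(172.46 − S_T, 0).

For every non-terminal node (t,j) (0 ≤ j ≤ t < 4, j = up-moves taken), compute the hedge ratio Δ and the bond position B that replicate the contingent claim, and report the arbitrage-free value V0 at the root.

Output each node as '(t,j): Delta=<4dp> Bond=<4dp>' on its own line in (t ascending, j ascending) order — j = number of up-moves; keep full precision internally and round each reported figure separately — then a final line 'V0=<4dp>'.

(0,0): Delta=-0.5862 Bond=107.6637
(1,0): Delta=-0.8141 Bond=142.2385
(1,1): Delta=-0.3916 Bond=75.2421
(2,0): Delta=-1.0000 Bond=169.0619
(2,1): Delta=-0.6555 Bond=118.2600
(2,2): Delta=-0.1665 Bond=33.7291
(3,0): Delta=-1.0000 Bond=170.7525
(3,1): Delta=-1.0000 Bond=170.7525
(3,2): Delta=-0.3616 Bond=68.1327
(3,3): Delta=0.0000 Bond=0.0000
V0=15.0519

Risk-neutral probability p* = (R−d)/(u−d) = (1.01−0.93)/(1.09−0.93) = 0.5000.
Terminal values V(4,·): V(4,0)=54.2678, V(4,1)=33.9336, V(4,2)=10.1011, V(4,3)=0.0000, V(4,4)=0.0000
(3,0): S=127.0884. Δ = (V_up−V_dn)/(S_up−S_dn) = (33.9336−54.2678)/(138.5264−118.1922) = -1.0000. V = [p*·33.9336 + (1−p*)·54.2678]/1.01 = 43.6641. B = V − Δ·S = 170.7525.
(3,1): S=148.9531. Δ = (V_up−V_dn)/(S_up−S_dn) = (10.1011−33.9336)/(162.3589−138.5264) = -1.0000. V = [p*·10.1011 + (1−p*)·33.9336]/1.01 = 21.7994. B = V − Δ·S = 170.7525.
(3,2): S=174.5794. Δ = (V_up−V_dn)/(S_up−S_dn) = (0.0000−10.1011)/(190.2916−162.3589) = -0.3616. V = [p*·0.0000 + (1−p*)·10.1011]/1.01 = 5.0006. B = V − Δ·S = 68.1327.
(3,3): S=204.6146. Δ = (V_up−V_dn)/(S_up−S_dn) = (0.0000−0.0000)/(223.0299−190.2916) = 0.0000. V = [p*·0.0000 + (1−p*)·0.0000]/1.01 = 0.0000. B = V − Δ·S = 0.0000.
(2,0): S=136.6542. Δ = (V_up−V_dn)/(S_up−S_dn) = (21.7994−43.6641)/(148.9531−127.0884) = -1.0000. V = [p*·21.7994 + (1−p*)·43.6641]/1.01 = 32.4077. B = V − Δ·S = 169.0619.
(2,1): S=160.1646. Δ = (V_up−V_dn)/(S_up−S_dn) = (5.0006−21.7994)/(174.5794−148.9531) = -0.6555. V = [p*·5.0006 + (1−p*)·21.7994]/1.01 = 13.2673. B = V − Δ·S = 118.2600.
(2,2): S=187.7198. Δ = (V_up−V_dn)/(S_up−S_dn) = (0.0000−5.0006)/(204.6146−174.5794) = -0.1665. V = [p*·0.0000 + (1−p*)·5.0006]/1.01 = 2.4755. B = V − Δ·S = 33.7291.
(1,0): S=146.9400. Δ = (V_up−V_dn)/(S_up−S_dn) = (13.2673−32.4077)/(160.1646−136.6542) = -0.8141. V = [p*·13.2673 + (1−p*)·32.4077]/1.01 = 22.6114. B = V − Δ·S = 142.2385.
(1,1): S=172.2200. Δ = (V_up−V_dn)/(S_up−S_dn) = (2.4755−13.2673)/(187.7198−160.1646) = -0.3916. V = [p*·2.4755 + (1−p*)·13.2673]/1.01 = 7.7935. B = V − Δ·S = 75.2421.
(0,0): S=158.0000. Δ = (V_up−V_dn)/(S_up−S_dn) = (7.7935−22.6114)/(172.2200−146.9400) = -0.5862. V = [p*·7.7935 + (1−p*)·22.6114]/1.01 = 15.0519. B = V − Δ·S = 107.6637.
Root portfolio cost Δ·158+B reproduces V0=15.0519.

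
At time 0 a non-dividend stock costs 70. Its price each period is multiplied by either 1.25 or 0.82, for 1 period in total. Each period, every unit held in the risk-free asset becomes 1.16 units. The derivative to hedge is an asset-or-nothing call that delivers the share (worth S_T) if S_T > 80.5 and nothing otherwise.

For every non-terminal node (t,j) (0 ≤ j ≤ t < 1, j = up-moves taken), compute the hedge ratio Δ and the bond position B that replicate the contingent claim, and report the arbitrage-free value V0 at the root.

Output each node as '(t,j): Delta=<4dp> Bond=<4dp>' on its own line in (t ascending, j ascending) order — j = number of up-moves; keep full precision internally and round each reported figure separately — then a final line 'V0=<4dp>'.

(0,0): Delta=2.9070 Bond=-143.8452
V0=59.6431

Under the risk-neutral measure, an up-move has probability p* = (R−d)/(u−d) = 0.7907 and values discount at R = 1.16.
Payoff layer (t=1): V(1,0)=0.0000, V(1,1)=87.5000
  t=0,j=0: stock 70.0000 → up 87.5000 (V=87.5000), down 57.4000 (V=0.0000). Price 59.6431; hedge Δ=2.9070, bond B=-143.8452.
Each (Δ,B) replicates both successor values, so the strategy is self-financing and V0 is arbitrage-free.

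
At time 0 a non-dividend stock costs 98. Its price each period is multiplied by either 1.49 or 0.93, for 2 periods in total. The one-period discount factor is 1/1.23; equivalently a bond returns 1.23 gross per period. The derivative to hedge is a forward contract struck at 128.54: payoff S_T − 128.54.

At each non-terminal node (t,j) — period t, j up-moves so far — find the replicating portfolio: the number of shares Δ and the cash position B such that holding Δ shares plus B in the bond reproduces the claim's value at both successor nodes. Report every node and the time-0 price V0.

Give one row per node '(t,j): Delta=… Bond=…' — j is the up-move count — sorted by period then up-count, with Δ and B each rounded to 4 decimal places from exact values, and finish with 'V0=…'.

(0,0): Delta=1.0000 Bond=-84.9627
(1,0): Delta=1.0000 Bond=-104.5041
(1,1): Delta=1.0000 Bond=-104.5041
V0=13.0373

The replicating-portfolio and risk-neutral prices coincide; use p* = (1.23−0.93)/(1.49−0.93) = 0.5357 for the latter.
At expiry t=2: V(2,0)=-43.7798, V(2,1)=7.2586, V(2,2)=89.0298
Node (1,0) S=91.1400: V=(p*·7.2586+(1−p*)·-43.7798)/1.23=-13.3641; Δ=(7.2586−-43.7798)/(135.7986−84.7602)=1.0000; B=V−Δ·S=-104.5041
Node (1,1) S=146.0200: V=(p*·89.0298+(1−p*)·7.2586)/1.23=41.5159; Δ=(89.0298−7.2586)/(217.5698−135.7986)=1.0000; B=V−Δ·S=-104.5041
Node (0,0) S=98.0000: V=(p*·41.5159+(1−p*)·-13.3641)/1.23=13.0373; Δ=(41.5159−-13.3641)/(146.0200−91.1400)=1.0000; B=V−Δ·S=-84.9627
Self-financing check: at every node Δ·S+B equals the discounted successor values.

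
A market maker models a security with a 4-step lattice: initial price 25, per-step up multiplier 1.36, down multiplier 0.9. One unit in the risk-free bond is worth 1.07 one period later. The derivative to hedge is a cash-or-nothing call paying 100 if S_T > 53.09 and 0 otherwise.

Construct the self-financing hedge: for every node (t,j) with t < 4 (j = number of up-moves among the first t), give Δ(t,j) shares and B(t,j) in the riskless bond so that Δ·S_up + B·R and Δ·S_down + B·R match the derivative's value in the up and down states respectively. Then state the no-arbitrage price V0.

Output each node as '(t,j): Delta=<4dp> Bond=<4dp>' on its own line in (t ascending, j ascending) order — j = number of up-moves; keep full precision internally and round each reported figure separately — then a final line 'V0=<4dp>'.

(0,0): Delta=1.8336 Bond=-34.7054
(1,0): Delta=1.1526 Bond=-21.8130
(1,1): Delta=2.6023 Bond=-63.2720
(2,0): Delta=0.0000 Bond=0.0000
(2,1): Delta=2.4537 Bond=-63.1551
(2,2): Delta=2.7700 Bond=-75.4559
(3,0): Delta=0.0000 Bond=0.0000
(3,1): Delta=0.0000 Bond=0.0000
(3,2): Delta=5.2237 Bond=-182.8525
(3,3): Delta=0.0000 Bond=93.4579
V0=11.1335

The replicating-portfolio and risk-neutral prices coincide; use p* = (1.07−0.9)/(1.36−0.9) = 0.3696 for the latter.
Terminal payoffs: V(4,0)=0.0000, V(4,1)=0.0000, V(4,2)=0.0000, V(4,3)=100.0000, V(4,4)=100.0000
(3,0): S=18.2250. Δ = (V_up−V_dn)/(S_up−S_dn) = (0.0000−0.0000)/(24.7860−16.4025) = 0.0000. V = [p*·0.0000 + (1−p*)·0.0000]/1.07 = 0.0000. B = V − Δ·S = 0.0000.
(3,1): S=27.5400. Δ = (V_up−V_dn)/(S_up−S_dn) = (0.0000−0.0000)/(37.4544−24.7860) = 0.0000. V = [p*·0.0000 + (1−p*)·0.0000]/1.07 = 0.0000. B = V − Δ·S = 0.0000.
(3,2): S=41.6160. Δ = (V_up−V_dn)/(S_up−S_dn) = (100.0000−0.0000)/(56.5978−37.4544) = 5.2237. V = [p*·100.0000 + (1−p*)·0.0000]/1.07 = 34.5388. B = V − Δ·S = -182.8525.
(3,3): S=62.8864. Δ = (V_up−V_dn)/(S_up−S_dn) = (100.0000−100.0000)/(85.5255−56.5978) = 0.0000. V = [p*·100.0000 + (1−p*)·100.0000]/1.07 = 93.4579. B = V − Δ·S = 93.4579.
(2,0): S=20.2500. Δ = (V_up−V_dn)/(S_up−S_dn) = (0.0000−0.0000)/(27.5400−18.2250) = 0.0000. V = [p*·0.0000 + (1−p*)·0.0000]/1.07 = 0.0000. B = V − Δ·S = 0.0000.
(2,1): S=30.6000. Δ = (V_up−V_dn)/(S_up−S_dn) = (34.5388−0.0000)/(41.6160−27.5400) = 2.4537. V = [p*·34.5388 + (1−p*)·0.0000]/1.07 = 11.9293. B = V − Δ·S = -63.1551.
(2,2): S=46.2400. Δ = (V_up−V_dn)/(S_up−S_dn) = (93.4579−34.5388)/(62.8864−41.6160) = 2.7700. V = [p*·93.4579 + (1−p*)·34.5388]/1.07 = 52.6292. B = V − Δ·S = -75.4559.
(1,0): S=22.5000. Δ = (V_up−V_dn)/(S_up−S_dn) = (11.9293−0.0000)/(30.6000−20.2500) = 1.1526. V = [p*·11.9293 + (1−p*)·0.0000]/1.07 = 4.1202. B = V − Δ·S = -21.8130.
(1,1): S=34.0000. Δ = (V_up−V_dn)/(S_up−S_dn) = (52.6292−11.9293)/(46.2400−30.6000) = 2.6023. V = [p*·52.6292 + (1−p*)·11.9293]/1.07 = 25.2061. B = V − Δ·S = -63.2720.
(0,0): S=25.0000. Δ = (V_up−V_dn)/(S_up−S_dn) = (25.2061−4.1202)/(34.0000−22.5000) = 1.8336. V = [p*·25.2061 + (1−p*)·4.1202]/1.07 = 11.1335. B = V − Δ·S = -34.7054.
Self-financing check: at every node Δ·S+B equals the discounted successor values.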